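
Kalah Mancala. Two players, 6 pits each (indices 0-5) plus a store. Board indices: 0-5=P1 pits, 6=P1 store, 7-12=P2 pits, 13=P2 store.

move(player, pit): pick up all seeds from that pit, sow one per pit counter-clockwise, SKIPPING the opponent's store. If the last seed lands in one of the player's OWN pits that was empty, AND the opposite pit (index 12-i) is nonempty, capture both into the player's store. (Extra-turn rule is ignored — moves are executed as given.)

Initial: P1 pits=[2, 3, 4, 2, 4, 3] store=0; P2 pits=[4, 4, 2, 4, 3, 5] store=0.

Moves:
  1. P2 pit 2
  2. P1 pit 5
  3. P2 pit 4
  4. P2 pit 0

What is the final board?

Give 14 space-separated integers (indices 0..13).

Move 1: P2 pit2 -> P1=[2,3,4,2,4,3](0) P2=[4,4,0,5,4,5](0)
Move 2: P1 pit5 -> P1=[2,3,4,2,4,0](1) P2=[5,5,0,5,4,5](0)
Move 3: P2 pit4 -> P1=[3,4,4,2,4,0](1) P2=[5,5,0,5,0,6](1)
Move 4: P2 pit0 -> P1=[3,4,4,2,4,0](1) P2=[0,6,1,6,1,7](1)

Answer: 3 4 4 2 4 0 1 0 6 1 6 1 7 1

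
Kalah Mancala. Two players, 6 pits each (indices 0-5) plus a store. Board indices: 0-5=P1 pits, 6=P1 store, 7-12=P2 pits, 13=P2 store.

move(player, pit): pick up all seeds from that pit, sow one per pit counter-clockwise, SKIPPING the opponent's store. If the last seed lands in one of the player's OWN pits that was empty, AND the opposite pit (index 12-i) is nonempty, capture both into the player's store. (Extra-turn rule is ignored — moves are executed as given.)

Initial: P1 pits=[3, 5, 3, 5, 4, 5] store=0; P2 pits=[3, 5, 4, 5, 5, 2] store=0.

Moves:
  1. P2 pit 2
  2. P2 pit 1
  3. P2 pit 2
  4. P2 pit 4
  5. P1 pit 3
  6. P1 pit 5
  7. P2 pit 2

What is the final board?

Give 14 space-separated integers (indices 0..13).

Answer: 4 6 4 0 6 0 2 5 2 0 10 2 5 3

Derivation:
Move 1: P2 pit2 -> P1=[3,5,3,5,4,5](0) P2=[3,5,0,6,6,3](1)
Move 2: P2 pit1 -> P1=[3,5,3,5,4,5](0) P2=[3,0,1,7,7,4](2)
Move 3: P2 pit2 -> P1=[3,5,3,5,4,5](0) P2=[3,0,0,8,7,4](2)
Move 4: P2 pit4 -> P1=[4,6,4,6,5,5](0) P2=[3,0,0,8,0,5](3)
Move 5: P1 pit3 -> P1=[4,6,4,0,6,6](1) P2=[4,1,1,8,0,5](3)
Move 6: P1 pit5 -> P1=[4,6,4,0,6,0](2) P2=[5,2,2,9,1,5](3)
Move 7: P2 pit2 -> P1=[4,6,4,0,6,0](2) P2=[5,2,0,10,2,5](3)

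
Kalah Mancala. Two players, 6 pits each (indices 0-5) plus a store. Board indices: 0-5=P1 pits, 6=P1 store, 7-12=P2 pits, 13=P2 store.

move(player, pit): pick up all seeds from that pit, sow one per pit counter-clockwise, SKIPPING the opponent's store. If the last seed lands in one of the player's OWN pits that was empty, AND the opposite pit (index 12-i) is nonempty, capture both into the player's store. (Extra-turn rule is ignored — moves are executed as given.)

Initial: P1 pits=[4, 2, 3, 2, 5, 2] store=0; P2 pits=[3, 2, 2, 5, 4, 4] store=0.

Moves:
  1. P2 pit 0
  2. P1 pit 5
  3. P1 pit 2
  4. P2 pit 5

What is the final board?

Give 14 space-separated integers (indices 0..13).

Answer: 5 3 1 3 6 0 3 0 3 3 6 4 0 1

Derivation:
Move 1: P2 pit0 -> P1=[4,2,3,2,5,2](0) P2=[0,3,3,6,4,4](0)
Move 2: P1 pit5 -> P1=[4,2,3,2,5,0](1) P2=[1,3,3,6,4,4](0)
Move 3: P1 pit2 -> P1=[4,2,0,3,6,0](3) P2=[0,3,3,6,4,4](0)
Move 4: P2 pit5 -> P1=[5,3,1,3,6,0](3) P2=[0,3,3,6,4,0](1)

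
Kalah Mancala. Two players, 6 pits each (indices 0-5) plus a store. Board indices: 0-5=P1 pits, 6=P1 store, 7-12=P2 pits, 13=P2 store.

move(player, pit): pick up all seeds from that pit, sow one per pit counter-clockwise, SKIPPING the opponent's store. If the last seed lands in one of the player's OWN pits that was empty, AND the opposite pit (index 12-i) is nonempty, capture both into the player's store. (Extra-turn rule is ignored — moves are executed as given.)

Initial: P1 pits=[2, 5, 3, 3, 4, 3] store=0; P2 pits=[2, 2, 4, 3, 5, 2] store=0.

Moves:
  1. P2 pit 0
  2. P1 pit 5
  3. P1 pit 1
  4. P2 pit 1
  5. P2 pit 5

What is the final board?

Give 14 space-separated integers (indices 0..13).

Move 1: P2 pit0 -> P1=[2,5,3,3,4,3](0) P2=[0,3,5,3,5,2](0)
Move 2: P1 pit5 -> P1=[2,5,3,3,4,0](1) P2=[1,4,5,3,5,2](0)
Move 3: P1 pit1 -> P1=[2,0,4,4,5,1](2) P2=[1,4,5,3,5,2](0)
Move 4: P2 pit1 -> P1=[2,0,4,4,5,1](2) P2=[1,0,6,4,6,3](0)
Move 5: P2 pit5 -> P1=[3,1,4,4,5,1](2) P2=[1,0,6,4,6,0](1)

Answer: 3 1 4 4 5 1 2 1 0 6 4 6 0 1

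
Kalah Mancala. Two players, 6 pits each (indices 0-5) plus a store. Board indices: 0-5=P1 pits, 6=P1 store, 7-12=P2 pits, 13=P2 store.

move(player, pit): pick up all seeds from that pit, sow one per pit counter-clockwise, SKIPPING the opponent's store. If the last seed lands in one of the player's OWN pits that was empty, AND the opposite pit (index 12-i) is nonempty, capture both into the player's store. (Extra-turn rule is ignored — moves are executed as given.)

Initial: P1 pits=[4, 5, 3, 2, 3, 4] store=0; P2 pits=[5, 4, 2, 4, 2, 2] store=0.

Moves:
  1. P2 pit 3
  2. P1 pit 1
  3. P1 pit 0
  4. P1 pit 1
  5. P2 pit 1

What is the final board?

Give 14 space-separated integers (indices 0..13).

Answer: 0 0 6 4 5 6 1 5 0 3 1 4 4 1

Derivation:
Move 1: P2 pit3 -> P1=[5,5,3,2,3,4](0) P2=[5,4,2,0,3,3](1)
Move 2: P1 pit1 -> P1=[5,0,4,3,4,5](1) P2=[5,4,2,0,3,3](1)
Move 3: P1 pit0 -> P1=[0,1,5,4,5,6](1) P2=[5,4,2,0,3,3](1)
Move 4: P1 pit1 -> P1=[0,0,6,4,5,6](1) P2=[5,4,2,0,3,3](1)
Move 5: P2 pit1 -> P1=[0,0,6,4,5,6](1) P2=[5,0,3,1,4,4](1)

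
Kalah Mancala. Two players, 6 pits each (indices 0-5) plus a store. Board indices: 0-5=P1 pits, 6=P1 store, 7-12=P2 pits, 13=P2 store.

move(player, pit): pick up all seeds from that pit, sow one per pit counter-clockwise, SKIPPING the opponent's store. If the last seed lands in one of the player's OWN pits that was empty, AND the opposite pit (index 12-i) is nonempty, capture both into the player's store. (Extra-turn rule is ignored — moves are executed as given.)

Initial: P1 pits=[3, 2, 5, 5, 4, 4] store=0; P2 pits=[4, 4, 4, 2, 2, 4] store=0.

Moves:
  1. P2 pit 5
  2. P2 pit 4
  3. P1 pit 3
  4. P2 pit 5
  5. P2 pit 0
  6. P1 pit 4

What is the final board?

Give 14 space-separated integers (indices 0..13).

Move 1: P2 pit5 -> P1=[4,3,6,5,4,4](0) P2=[4,4,4,2,2,0](1)
Move 2: P2 pit4 -> P1=[4,3,6,5,4,4](0) P2=[4,4,4,2,0,1](2)
Move 3: P1 pit3 -> P1=[4,3,6,0,5,5](1) P2=[5,5,4,2,0,1](2)
Move 4: P2 pit5 -> P1=[4,3,6,0,5,5](1) P2=[5,5,4,2,0,0](3)
Move 5: P2 pit0 -> P1=[0,3,6,0,5,5](1) P2=[0,6,5,3,1,0](8)
Move 6: P1 pit4 -> P1=[0,3,6,0,0,6](2) P2=[1,7,6,3,1,0](8)

Answer: 0 3 6 0 0 6 2 1 7 6 3 1 0 8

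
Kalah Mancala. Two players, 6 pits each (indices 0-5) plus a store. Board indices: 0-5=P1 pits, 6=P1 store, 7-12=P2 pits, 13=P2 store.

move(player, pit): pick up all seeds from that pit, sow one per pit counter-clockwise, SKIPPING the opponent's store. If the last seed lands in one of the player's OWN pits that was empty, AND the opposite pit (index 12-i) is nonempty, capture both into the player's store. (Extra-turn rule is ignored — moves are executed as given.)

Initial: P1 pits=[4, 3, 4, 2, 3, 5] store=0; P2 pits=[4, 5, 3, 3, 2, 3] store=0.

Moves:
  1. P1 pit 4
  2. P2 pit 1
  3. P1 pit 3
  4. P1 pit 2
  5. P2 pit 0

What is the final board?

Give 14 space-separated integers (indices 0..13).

Answer: 4 3 0 1 2 8 2 0 1 5 5 4 5 1

Derivation:
Move 1: P1 pit4 -> P1=[4,3,4,2,0,6](1) P2=[5,5,3,3,2,3](0)
Move 2: P2 pit1 -> P1=[4,3,4,2,0,6](1) P2=[5,0,4,4,3,4](1)
Move 3: P1 pit3 -> P1=[4,3,4,0,1,7](1) P2=[5,0,4,4,3,4](1)
Move 4: P1 pit2 -> P1=[4,3,0,1,2,8](2) P2=[5,0,4,4,3,4](1)
Move 5: P2 pit0 -> P1=[4,3,0,1,2,8](2) P2=[0,1,5,5,4,5](1)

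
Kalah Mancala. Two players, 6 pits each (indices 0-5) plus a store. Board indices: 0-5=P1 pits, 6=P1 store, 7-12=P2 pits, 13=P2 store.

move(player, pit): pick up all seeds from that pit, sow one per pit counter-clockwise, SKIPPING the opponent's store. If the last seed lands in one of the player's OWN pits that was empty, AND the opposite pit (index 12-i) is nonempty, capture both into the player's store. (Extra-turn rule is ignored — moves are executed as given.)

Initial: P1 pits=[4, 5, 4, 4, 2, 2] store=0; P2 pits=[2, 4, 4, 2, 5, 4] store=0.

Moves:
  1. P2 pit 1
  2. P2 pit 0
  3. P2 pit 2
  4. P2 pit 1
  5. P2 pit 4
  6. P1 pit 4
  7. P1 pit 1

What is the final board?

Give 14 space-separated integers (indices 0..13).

Answer: 6 0 6 2 1 4 2 2 1 0 4 0 7 7

Derivation:
Move 1: P2 pit1 -> P1=[4,5,4,4,2,2](0) P2=[2,0,5,3,6,5](0)
Move 2: P2 pit0 -> P1=[4,5,4,4,2,2](0) P2=[0,1,6,3,6,5](0)
Move 3: P2 pit2 -> P1=[5,6,4,4,2,2](0) P2=[0,1,0,4,7,6](1)
Move 4: P2 pit1 -> P1=[5,6,4,0,2,2](0) P2=[0,0,0,4,7,6](6)
Move 5: P2 pit4 -> P1=[6,7,5,1,3,2](0) P2=[0,0,0,4,0,7](7)
Move 6: P1 pit4 -> P1=[6,7,5,1,0,3](1) P2=[1,0,0,4,0,7](7)
Move 7: P1 pit1 -> P1=[6,0,6,2,1,4](2) P2=[2,1,0,4,0,7](7)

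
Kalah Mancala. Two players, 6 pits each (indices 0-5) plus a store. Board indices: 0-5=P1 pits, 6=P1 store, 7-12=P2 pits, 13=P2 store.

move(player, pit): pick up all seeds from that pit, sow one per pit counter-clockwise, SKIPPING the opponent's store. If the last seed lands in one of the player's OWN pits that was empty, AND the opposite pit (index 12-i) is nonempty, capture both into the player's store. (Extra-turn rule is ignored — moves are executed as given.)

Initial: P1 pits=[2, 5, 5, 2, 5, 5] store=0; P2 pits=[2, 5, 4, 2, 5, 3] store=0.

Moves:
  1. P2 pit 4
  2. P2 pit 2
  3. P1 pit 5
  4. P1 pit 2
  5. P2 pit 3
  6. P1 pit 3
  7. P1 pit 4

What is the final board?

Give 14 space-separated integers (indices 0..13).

Move 1: P2 pit4 -> P1=[3,6,6,2,5,5](0) P2=[2,5,4,2,0,4](1)
Move 2: P2 pit2 -> P1=[3,6,6,2,5,5](0) P2=[2,5,0,3,1,5](2)
Move 3: P1 pit5 -> P1=[3,6,6,2,5,0](1) P2=[3,6,1,4,1,5](2)
Move 4: P1 pit2 -> P1=[3,6,0,3,6,1](2) P2=[4,7,1,4,1,5](2)
Move 5: P2 pit3 -> P1=[4,6,0,3,6,1](2) P2=[4,7,1,0,2,6](3)
Move 6: P1 pit3 -> P1=[4,6,0,0,7,2](3) P2=[4,7,1,0,2,6](3)
Move 7: P1 pit4 -> P1=[4,6,0,0,0,3](4) P2=[5,8,2,1,3,6](3)

Answer: 4 6 0 0 0 3 4 5 8 2 1 3 6 3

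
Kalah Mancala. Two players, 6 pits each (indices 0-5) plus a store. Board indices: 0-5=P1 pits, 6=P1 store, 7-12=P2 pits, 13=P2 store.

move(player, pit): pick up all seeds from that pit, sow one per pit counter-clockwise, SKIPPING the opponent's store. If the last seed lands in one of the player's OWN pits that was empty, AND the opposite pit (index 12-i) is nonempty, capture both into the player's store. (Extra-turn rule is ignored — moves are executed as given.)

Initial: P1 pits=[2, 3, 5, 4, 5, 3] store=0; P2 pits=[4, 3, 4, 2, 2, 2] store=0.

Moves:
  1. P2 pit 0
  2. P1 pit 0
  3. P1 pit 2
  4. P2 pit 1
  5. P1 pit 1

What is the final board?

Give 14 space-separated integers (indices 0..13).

Move 1: P2 pit0 -> P1=[2,3,5,4,5,3](0) P2=[0,4,5,3,3,2](0)
Move 2: P1 pit0 -> P1=[0,4,6,4,5,3](0) P2=[0,4,5,3,3,2](0)
Move 3: P1 pit2 -> P1=[0,4,0,5,6,4](1) P2=[1,5,5,3,3,2](0)
Move 4: P2 pit1 -> P1=[0,4,0,5,6,4](1) P2=[1,0,6,4,4,3](1)
Move 5: P1 pit1 -> P1=[0,0,1,6,7,5](1) P2=[1,0,6,4,4,3](1)

Answer: 0 0 1 6 7 5 1 1 0 6 4 4 3 1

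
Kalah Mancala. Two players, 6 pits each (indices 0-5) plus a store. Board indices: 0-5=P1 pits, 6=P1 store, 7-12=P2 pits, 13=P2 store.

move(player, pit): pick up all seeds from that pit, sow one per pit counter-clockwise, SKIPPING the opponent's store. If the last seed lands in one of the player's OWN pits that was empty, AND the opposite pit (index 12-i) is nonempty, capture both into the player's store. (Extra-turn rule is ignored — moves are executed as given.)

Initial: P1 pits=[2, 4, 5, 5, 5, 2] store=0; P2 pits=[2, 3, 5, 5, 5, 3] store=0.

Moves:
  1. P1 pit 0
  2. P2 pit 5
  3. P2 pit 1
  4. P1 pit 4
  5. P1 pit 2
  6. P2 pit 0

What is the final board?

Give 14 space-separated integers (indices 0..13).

Move 1: P1 pit0 -> P1=[0,5,6,5,5,2](0) P2=[2,3,5,5,5,3](0)
Move 2: P2 pit5 -> P1=[1,6,6,5,5,2](0) P2=[2,3,5,5,5,0](1)
Move 3: P2 pit1 -> P1=[1,6,6,5,5,2](0) P2=[2,0,6,6,6,0](1)
Move 4: P1 pit4 -> P1=[1,6,6,5,0,3](1) P2=[3,1,7,6,6,0](1)
Move 5: P1 pit2 -> P1=[1,6,0,6,1,4](2) P2=[4,2,7,6,6,0](1)
Move 6: P2 pit0 -> P1=[1,6,0,6,1,4](2) P2=[0,3,8,7,7,0](1)

Answer: 1 6 0 6 1 4 2 0 3 8 7 7 0 1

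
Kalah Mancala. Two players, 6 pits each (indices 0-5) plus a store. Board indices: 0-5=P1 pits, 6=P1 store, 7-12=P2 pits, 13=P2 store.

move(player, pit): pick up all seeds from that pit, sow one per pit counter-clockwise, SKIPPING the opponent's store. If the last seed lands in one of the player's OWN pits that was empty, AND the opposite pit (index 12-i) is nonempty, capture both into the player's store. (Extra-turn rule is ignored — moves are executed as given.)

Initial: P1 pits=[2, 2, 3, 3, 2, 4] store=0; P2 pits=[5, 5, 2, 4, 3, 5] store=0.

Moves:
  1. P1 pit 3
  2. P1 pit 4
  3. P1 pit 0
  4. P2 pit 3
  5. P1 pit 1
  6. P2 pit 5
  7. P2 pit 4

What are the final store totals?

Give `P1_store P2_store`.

Move 1: P1 pit3 -> P1=[2,2,3,0,3,5](1) P2=[5,5,2,4,3,5](0)
Move 2: P1 pit4 -> P1=[2,2,3,0,0,6](2) P2=[6,5,2,4,3,5](0)
Move 3: P1 pit0 -> P1=[0,3,4,0,0,6](2) P2=[6,5,2,4,3,5](0)
Move 4: P2 pit3 -> P1=[1,3,4,0,0,6](2) P2=[6,5,2,0,4,6](1)
Move 5: P1 pit1 -> P1=[1,0,5,1,0,6](8) P2=[6,0,2,0,4,6](1)
Move 6: P2 pit5 -> P1=[2,1,6,2,1,6](8) P2=[6,0,2,0,4,0](2)
Move 7: P2 pit4 -> P1=[3,2,6,2,1,6](8) P2=[6,0,2,0,0,1](3)

Answer: 8 3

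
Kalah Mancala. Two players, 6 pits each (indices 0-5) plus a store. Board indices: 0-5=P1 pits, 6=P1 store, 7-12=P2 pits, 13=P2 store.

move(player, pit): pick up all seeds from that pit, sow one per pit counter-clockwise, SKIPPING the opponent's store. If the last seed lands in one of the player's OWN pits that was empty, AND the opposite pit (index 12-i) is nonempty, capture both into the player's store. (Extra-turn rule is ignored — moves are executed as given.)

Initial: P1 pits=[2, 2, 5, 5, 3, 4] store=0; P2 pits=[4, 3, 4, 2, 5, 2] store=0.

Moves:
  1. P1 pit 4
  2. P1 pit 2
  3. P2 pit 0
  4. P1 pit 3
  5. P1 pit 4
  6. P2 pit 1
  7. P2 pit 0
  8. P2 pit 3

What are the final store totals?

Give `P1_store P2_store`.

Answer: 4 3

Derivation:
Move 1: P1 pit4 -> P1=[2,2,5,5,0,5](1) P2=[5,3,4,2,5,2](0)
Move 2: P1 pit2 -> P1=[2,2,0,6,1,6](2) P2=[6,3,4,2,5,2](0)
Move 3: P2 pit0 -> P1=[2,2,0,6,1,6](2) P2=[0,4,5,3,6,3](1)
Move 4: P1 pit3 -> P1=[2,2,0,0,2,7](3) P2=[1,5,6,3,6,3](1)
Move 5: P1 pit4 -> P1=[2,2,0,0,0,8](4) P2=[1,5,6,3,6,3](1)
Move 6: P2 pit1 -> P1=[2,2,0,0,0,8](4) P2=[1,0,7,4,7,4](2)
Move 7: P2 pit0 -> P1=[2,2,0,0,0,8](4) P2=[0,1,7,4,7,4](2)
Move 8: P2 pit3 -> P1=[3,2,0,0,0,8](4) P2=[0,1,7,0,8,5](3)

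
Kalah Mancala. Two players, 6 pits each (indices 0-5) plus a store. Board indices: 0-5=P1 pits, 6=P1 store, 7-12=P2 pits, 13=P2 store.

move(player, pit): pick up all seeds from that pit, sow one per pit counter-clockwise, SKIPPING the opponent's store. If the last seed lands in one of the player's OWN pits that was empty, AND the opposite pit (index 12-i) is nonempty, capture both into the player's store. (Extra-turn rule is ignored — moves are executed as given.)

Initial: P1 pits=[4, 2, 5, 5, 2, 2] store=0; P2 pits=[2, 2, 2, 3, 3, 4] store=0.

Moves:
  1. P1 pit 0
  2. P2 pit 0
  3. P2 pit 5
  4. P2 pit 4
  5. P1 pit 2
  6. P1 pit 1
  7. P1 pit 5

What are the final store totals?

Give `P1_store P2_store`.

Move 1: P1 pit0 -> P1=[0,3,6,6,3,2](0) P2=[2,2,2,3,3,4](0)
Move 2: P2 pit0 -> P1=[0,3,6,6,3,2](0) P2=[0,3,3,3,3,4](0)
Move 3: P2 pit5 -> P1=[1,4,7,6,3,2](0) P2=[0,3,3,3,3,0](1)
Move 4: P2 pit4 -> P1=[2,4,7,6,3,2](0) P2=[0,3,3,3,0,1](2)
Move 5: P1 pit2 -> P1=[2,4,0,7,4,3](1) P2=[1,4,4,3,0,1](2)
Move 6: P1 pit1 -> P1=[2,0,1,8,5,4](1) P2=[1,4,4,3,0,1](2)
Move 7: P1 pit5 -> P1=[2,0,1,8,5,0](2) P2=[2,5,5,3,0,1](2)

Answer: 2 2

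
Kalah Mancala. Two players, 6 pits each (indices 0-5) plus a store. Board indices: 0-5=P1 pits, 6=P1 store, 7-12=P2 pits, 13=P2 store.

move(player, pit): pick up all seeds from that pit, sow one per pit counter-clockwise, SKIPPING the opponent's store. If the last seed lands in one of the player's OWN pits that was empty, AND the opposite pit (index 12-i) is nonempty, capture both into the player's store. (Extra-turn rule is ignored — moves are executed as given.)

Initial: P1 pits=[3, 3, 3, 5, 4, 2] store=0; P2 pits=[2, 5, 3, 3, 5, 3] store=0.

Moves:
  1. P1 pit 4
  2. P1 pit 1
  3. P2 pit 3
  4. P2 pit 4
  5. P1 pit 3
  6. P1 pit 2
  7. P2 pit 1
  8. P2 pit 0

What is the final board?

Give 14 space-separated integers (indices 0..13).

Answer: 4 1 0 1 2 5 10 0 1 6 2 1 6 2

Derivation:
Move 1: P1 pit4 -> P1=[3,3,3,5,0,3](1) P2=[3,6,3,3,5,3](0)
Move 2: P1 pit1 -> P1=[3,0,4,6,0,3](8) P2=[3,0,3,3,5,3](0)
Move 3: P2 pit3 -> P1=[3,0,4,6,0,3](8) P2=[3,0,3,0,6,4](1)
Move 4: P2 pit4 -> P1=[4,1,5,7,0,3](8) P2=[3,0,3,0,0,5](2)
Move 5: P1 pit3 -> P1=[4,1,5,0,1,4](9) P2=[4,1,4,1,0,5](2)
Move 6: P1 pit2 -> P1=[4,1,0,1,2,5](10) P2=[5,1,4,1,0,5](2)
Move 7: P2 pit1 -> P1=[4,1,0,1,2,5](10) P2=[5,0,5,1,0,5](2)
Move 8: P2 pit0 -> P1=[4,1,0,1,2,5](10) P2=[0,1,6,2,1,6](2)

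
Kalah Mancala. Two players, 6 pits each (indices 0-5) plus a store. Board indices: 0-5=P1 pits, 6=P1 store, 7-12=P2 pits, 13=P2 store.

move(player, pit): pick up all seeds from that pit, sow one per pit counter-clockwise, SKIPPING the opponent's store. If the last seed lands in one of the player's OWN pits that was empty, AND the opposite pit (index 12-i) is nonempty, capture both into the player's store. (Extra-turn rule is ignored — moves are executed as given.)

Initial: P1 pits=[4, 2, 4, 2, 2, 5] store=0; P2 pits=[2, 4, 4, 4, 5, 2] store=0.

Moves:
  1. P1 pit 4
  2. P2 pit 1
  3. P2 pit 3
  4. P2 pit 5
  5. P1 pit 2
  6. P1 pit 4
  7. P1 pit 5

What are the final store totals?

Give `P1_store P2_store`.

Answer: 3 2

Derivation:
Move 1: P1 pit4 -> P1=[4,2,4,2,0,6](1) P2=[2,4,4,4,5,2](0)
Move 2: P2 pit1 -> P1=[4,2,4,2,0,6](1) P2=[2,0,5,5,6,3](0)
Move 3: P2 pit3 -> P1=[5,3,4,2,0,6](1) P2=[2,0,5,0,7,4](1)
Move 4: P2 pit5 -> P1=[6,4,5,2,0,6](1) P2=[2,0,5,0,7,0](2)
Move 5: P1 pit2 -> P1=[6,4,0,3,1,7](2) P2=[3,0,5,0,7,0](2)
Move 6: P1 pit4 -> P1=[6,4,0,3,0,8](2) P2=[3,0,5,0,7,0](2)
Move 7: P1 pit5 -> P1=[7,4,0,3,0,0](3) P2=[4,1,6,1,8,1](2)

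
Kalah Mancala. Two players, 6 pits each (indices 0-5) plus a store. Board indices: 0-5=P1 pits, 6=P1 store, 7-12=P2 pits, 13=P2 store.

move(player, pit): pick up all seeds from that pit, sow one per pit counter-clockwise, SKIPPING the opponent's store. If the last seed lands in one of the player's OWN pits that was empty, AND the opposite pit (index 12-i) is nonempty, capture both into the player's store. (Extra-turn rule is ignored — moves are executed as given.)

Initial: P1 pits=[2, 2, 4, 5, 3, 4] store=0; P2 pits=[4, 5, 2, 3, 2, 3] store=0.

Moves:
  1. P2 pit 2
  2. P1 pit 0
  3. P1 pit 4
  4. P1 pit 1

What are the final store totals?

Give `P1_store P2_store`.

Move 1: P2 pit2 -> P1=[2,2,4,5,3,4](0) P2=[4,5,0,4,3,3](0)
Move 2: P1 pit0 -> P1=[0,3,5,5,3,4](0) P2=[4,5,0,4,3,3](0)
Move 3: P1 pit4 -> P1=[0,3,5,5,0,5](1) P2=[5,5,0,4,3,3](0)
Move 4: P1 pit1 -> P1=[0,0,6,6,0,5](7) P2=[5,0,0,4,3,3](0)

Answer: 7 0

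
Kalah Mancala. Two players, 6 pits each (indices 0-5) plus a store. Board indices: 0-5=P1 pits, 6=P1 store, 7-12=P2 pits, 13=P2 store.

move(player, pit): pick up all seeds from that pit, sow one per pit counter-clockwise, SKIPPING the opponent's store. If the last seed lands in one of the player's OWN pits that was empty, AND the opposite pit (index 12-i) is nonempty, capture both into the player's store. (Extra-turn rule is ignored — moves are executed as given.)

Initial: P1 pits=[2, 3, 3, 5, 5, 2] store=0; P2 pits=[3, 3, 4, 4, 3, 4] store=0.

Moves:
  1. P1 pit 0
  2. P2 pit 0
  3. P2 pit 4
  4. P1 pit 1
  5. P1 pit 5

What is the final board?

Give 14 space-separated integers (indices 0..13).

Move 1: P1 pit0 -> P1=[0,4,4,5,5,2](0) P2=[3,3,4,4,3,4](0)
Move 2: P2 pit0 -> P1=[0,4,4,5,5,2](0) P2=[0,4,5,5,3,4](0)
Move 3: P2 pit4 -> P1=[1,4,4,5,5,2](0) P2=[0,4,5,5,0,5](1)
Move 4: P1 pit1 -> P1=[1,0,5,6,6,3](0) P2=[0,4,5,5,0,5](1)
Move 5: P1 pit5 -> P1=[1,0,5,6,6,0](1) P2=[1,5,5,5,0,5](1)

Answer: 1 0 5 6 6 0 1 1 5 5 5 0 5 1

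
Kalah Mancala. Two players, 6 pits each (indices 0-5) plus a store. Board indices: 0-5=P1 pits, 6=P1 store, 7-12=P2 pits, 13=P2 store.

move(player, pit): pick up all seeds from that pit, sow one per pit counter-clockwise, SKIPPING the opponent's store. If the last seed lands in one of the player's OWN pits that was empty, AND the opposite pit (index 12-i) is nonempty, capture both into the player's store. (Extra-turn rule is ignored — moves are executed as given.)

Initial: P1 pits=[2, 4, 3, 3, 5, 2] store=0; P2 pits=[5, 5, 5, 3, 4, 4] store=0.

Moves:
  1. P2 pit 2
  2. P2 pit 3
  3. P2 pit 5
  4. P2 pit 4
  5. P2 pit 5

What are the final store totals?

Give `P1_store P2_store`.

Move 1: P2 pit2 -> P1=[3,4,3,3,5,2](0) P2=[5,5,0,4,5,5](1)
Move 2: P2 pit3 -> P1=[4,4,3,3,5,2](0) P2=[5,5,0,0,6,6](2)
Move 3: P2 pit5 -> P1=[5,5,4,4,6,2](0) P2=[5,5,0,0,6,0](3)
Move 4: P2 pit4 -> P1=[6,6,5,5,6,2](0) P2=[5,5,0,0,0,1](4)
Move 5: P2 pit5 -> P1=[6,6,5,5,6,2](0) P2=[5,5,0,0,0,0](5)

Answer: 0 5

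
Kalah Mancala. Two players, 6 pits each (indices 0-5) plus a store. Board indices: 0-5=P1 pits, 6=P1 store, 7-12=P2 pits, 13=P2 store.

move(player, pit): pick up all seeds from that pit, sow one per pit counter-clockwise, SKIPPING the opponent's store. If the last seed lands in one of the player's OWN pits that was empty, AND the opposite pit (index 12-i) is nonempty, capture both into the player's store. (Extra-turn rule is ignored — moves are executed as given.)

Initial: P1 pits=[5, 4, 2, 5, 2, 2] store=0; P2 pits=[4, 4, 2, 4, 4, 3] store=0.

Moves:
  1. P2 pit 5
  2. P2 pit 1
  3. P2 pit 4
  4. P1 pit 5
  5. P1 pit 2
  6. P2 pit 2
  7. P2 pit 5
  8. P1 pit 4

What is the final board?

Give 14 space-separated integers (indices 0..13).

Move 1: P2 pit5 -> P1=[6,5,2,5,2,2](0) P2=[4,4,2,4,4,0](1)
Move 2: P2 pit1 -> P1=[0,5,2,5,2,2](0) P2=[4,0,3,5,5,0](8)
Move 3: P2 pit4 -> P1=[1,6,3,5,2,2](0) P2=[4,0,3,5,0,1](9)
Move 4: P1 pit5 -> P1=[1,6,3,5,2,0](1) P2=[5,0,3,5,0,1](9)
Move 5: P1 pit2 -> P1=[1,6,0,6,3,0](7) P2=[0,0,3,5,0,1](9)
Move 6: P2 pit2 -> P1=[1,6,0,6,3,0](7) P2=[0,0,0,6,1,2](9)
Move 7: P2 pit5 -> P1=[2,6,0,6,3,0](7) P2=[0,0,0,6,1,0](10)
Move 8: P1 pit4 -> P1=[2,6,0,6,0,1](8) P2=[1,0,0,6,1,0](10)

Answer: 2 6 0 6 0 1 8 1 0 0 6 1 0 10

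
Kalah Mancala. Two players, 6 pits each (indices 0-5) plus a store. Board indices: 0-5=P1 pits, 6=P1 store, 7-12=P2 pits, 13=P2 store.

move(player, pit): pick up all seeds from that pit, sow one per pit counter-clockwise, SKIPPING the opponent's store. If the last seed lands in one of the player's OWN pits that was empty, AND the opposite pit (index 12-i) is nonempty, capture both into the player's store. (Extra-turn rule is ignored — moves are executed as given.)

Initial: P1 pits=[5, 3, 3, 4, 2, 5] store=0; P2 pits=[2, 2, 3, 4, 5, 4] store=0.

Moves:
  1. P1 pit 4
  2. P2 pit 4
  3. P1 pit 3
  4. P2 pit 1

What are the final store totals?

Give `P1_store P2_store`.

Move 1: P1 pit4 -> P1=[5,3,3,4,0,6](1) P2=[2,2,3,4,5,4](0)
Move 2: P2 pit4 -> P1=[6,4,4,4,0,6](1) P2=[2,2,3,4,0,5](1)
Move 3: P1 pit3 -> P1=[6,4,4,0,1,7](2) P2=[3,2,3,4,0,5](1)
Move 4: P2 pit1 -> P1=[6,4,4,0,1,7](2) P2=[3,0,4,5,0,5](1)

Answer: 2 1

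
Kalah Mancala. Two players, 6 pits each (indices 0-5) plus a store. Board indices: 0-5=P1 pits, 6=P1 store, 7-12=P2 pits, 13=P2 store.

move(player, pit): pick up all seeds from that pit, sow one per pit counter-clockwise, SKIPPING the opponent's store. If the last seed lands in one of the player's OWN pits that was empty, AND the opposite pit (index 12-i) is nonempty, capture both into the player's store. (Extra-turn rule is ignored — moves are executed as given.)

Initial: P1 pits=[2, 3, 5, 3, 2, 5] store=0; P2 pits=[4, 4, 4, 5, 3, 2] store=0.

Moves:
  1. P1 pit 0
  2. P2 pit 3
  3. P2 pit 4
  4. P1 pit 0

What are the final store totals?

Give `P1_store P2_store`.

Answer: 0 2

Derivation:
Move 1: P1 pit0 -> P1=[0,4,6,3,2,5](0) P2=[4,4,4,5,3,2](0)
Move 2: P2 pit3 -> P1=[1,5,6,3,2,5](0) P2=[4,4,4,0,4,3](1)
Move 3: P2 pit4 -> P1=[2,6,6,3,2,5](0) P2=[4,4,4,0,0,4](2)
Move 4: P1 pit0 -> P1=[0,7,7,3,2,5](0) P2=[4,4,4,0,0,4](2)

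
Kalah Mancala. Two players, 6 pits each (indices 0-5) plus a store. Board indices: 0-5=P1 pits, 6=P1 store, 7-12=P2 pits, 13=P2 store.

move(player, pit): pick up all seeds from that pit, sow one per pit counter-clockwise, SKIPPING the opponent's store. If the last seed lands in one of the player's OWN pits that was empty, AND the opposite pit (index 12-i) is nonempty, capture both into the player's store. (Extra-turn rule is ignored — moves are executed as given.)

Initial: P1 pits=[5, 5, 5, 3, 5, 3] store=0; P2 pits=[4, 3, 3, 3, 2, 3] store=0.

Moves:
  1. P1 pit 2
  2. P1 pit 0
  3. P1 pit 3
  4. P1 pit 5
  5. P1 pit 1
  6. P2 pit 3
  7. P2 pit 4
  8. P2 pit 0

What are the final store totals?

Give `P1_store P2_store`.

Answer: 4 3

Derivation:
Move 1: P1 pit2 -> P1=[5,5,0,4,6,4](1) P2=[5,3,3,3,2,3](0)
Move 2: P1 pit0 -> P1=[0,6,1,5,7,5](1) P2=[5,3,3,3,2,3](0)
Move 3: P1 pit3 -> P1=[0,6,1,0,8,6](2) P2=[6,4,3,3,2,3](0)
Move 4: P1 pit5 -> P1=[0,6,1,0,8,0](3) P2=[7,5,4,4,3,3](0)
Move 5: P1 pit1 -> P1=[0,0,2,1,9,1](4) P2=[8,5,4,4,3,3](0)
Move 6: P2 pit3 -> P1=[1,0,2,1,9,1](4) P2=[8,5,4,0,4,4](1)
Move 7: P2 pit4 -> P1=[2,1,2,1,9,1](4) P2=[8,5,4,0,0,5](2)
Move 8: P2 pit0 -> P1=[3,2,2,1,9,1](4) P2=[0,6,5,1,1,6](3)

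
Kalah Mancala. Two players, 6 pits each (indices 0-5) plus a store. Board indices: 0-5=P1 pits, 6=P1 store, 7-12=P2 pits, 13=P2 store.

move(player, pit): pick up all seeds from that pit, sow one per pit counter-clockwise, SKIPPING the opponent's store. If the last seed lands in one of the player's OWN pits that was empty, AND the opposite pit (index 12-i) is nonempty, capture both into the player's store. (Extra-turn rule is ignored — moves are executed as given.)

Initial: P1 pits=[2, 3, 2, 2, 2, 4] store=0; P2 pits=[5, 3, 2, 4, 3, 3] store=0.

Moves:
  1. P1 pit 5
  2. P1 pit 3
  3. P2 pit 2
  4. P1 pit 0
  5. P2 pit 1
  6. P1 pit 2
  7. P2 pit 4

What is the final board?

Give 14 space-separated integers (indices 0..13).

Answer: 1 5 1 1 4 1 8 0 0 1 6 0 6 1

Derivation:
Move 1: P1 pit5 -> P1=[2,3,2,2,2,0](1) P2=[6,4,3,4,3,3](0)
Move 2: P1 pit3 -> P1=[2,3,2,0,3,0](8) P2=[0,4,3,4,3,3](0)
Move 3: P2 pit2 -> P1=[2,3,2,0,3,0](8) P2=[0,4,0,5,4,4](0)
Move 4: P1 pit0 -> P1=[0,4,3,0,3,0](8) P2=[0,4,0,5,4,4](0)
Move 5: P2 pit1 -> P1=[0,4,3,0,3,0](8) P2=[0,0,1,6,5,5](0)
Move 6: P1 pit2 -> P1=[0,4,0,1,4,1](8) P2=[0,0,1,6,5,5](0)
Move 7: P2 pit4 -> P1=[1,5,1,1,4,1](8) P2=[0,0,1,6,0,6](1)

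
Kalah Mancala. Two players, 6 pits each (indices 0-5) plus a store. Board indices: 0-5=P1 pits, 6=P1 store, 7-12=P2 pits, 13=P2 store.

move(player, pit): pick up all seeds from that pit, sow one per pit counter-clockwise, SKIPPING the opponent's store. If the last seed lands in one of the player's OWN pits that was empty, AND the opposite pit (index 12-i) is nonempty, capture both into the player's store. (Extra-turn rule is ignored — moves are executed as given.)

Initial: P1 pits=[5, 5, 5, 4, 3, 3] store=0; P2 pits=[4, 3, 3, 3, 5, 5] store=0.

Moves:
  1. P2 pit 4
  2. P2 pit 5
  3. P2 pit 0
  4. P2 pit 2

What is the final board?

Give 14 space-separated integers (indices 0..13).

Move 1: P2 pit4 -> P1=[6,6,6,4,3,3](0) P2=[4,3,3,3,0,6](1)
Move 2: P2 pit5 -> P1=[7,7,7,5,4,3](0) P2=[4,3,3,3,0,0](2)
Move 3: P2 pit0 -> P1=[7,0,7,5,4,3](0) P2=[0,4,4,4,0,0](10)
Move 4: P2 pit2 -> P1=[7,0,7,5,4,3](0) P2=[0,4,0,5,1,1](11)

Answer: 7 0 7 5 4 3 0 0 4 0 5 1 1 11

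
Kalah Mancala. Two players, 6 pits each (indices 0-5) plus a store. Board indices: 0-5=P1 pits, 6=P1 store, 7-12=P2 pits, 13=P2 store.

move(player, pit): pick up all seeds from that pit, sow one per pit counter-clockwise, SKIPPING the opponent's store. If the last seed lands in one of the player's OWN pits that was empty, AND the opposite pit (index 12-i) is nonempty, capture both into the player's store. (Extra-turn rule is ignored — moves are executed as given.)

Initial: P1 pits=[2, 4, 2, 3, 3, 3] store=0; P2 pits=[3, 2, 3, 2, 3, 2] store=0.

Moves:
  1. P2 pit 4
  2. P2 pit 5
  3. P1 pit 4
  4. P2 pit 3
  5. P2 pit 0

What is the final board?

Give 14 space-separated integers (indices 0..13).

Answer: 0 5 2 3 0 4 1 0 3 4 1 2 0 7

Derivation:
Move 1: P2 pit4 -> P1=[3,4,2,3,3,3](0) P2=[3,2,3,2,0,3](1)
Move 2: P2 pit5 -> P1=[4,5,2,3,3,3](0) P2=[3,2,3,2,0,0](2)
Move 3: P1 pit4 -> P1=[4,5,2,3,0,4](1) P2=[4,2,3,2,0,0](2)
Move 4: P2 pit3 -> P1=[0,5,2,3,0,4](1) P2=[4,2,3,0,1,0](7)
Move 5: P2 pit0 -> P1=[0,5,2,3,0,4](1) P2=[0,3,4,1,2,0](7)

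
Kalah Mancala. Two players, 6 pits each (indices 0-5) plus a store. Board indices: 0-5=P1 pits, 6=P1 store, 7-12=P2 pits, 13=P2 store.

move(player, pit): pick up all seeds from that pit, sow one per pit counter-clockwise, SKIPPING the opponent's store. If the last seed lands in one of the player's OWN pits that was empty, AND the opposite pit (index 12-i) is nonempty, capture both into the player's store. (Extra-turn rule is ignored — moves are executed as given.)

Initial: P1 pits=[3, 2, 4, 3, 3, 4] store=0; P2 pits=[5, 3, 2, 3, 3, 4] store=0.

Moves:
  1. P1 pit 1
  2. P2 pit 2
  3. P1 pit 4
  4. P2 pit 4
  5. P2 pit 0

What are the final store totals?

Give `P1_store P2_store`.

Move 1: P1 pit1 -> P1=[3,0,5,4,3,4](0) P2=[5,3,2,3,3,4](0)
Move 2: P2 pit2 -> P1=[3,0,5,4,3,4](0) P2=[5,3,0,4,4,4](0)
Move 3: P1 pit4 -> P1=[3,0,5,4,0,5](1) P2=[6,3,0,4,4,4](0)
Move 4: P2 pit4 -> P1=[4,1,5,4,0,5](1) P2=[6,3,0,4,0,5](1)
Move 5: P2 pit0 -> P1=[4,1,5,4,0,5](1) P2=[0,4,1,5,1,6](2)

Answer: 1 2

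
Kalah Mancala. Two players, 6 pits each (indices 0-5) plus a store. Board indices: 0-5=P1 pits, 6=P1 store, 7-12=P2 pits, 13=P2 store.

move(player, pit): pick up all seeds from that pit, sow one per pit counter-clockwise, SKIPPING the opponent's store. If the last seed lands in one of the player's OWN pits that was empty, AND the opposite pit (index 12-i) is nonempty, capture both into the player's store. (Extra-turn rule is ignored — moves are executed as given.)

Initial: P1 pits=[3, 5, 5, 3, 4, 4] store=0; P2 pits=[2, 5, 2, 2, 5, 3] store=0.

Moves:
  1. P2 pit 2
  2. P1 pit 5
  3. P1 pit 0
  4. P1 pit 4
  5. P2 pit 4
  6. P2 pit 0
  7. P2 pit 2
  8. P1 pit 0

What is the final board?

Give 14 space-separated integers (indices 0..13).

Answer: 0 0 7 5 0 1 4 0 8 0 5 0 4 9

Derivation:
Move 1: P2 pit2 -> P1=[3,5,5,3,4,4](0) P2=[2,5,0,3,6,3](0)
Move 2: P1 pit5 -> P1=[3,5,5,3,4,0](1) P2=[3,6,1,3,6,3](0)
Move 3: P1 pit0 -> P1=[0,6,6,4,4,0](1) P2=[3,6,1,3,6,3](0)
Move 4: P1 pit4 -> P1=[0,6,6,4,0,1](2) P2=[4,7,1,3,6,3](0)
Move 5: P2 pit4 -> P1=[1,7,7,5,0,1](2) P2=[4,7,1,3,0,4](1)
Move 6: P2 pit0 -> P1=[1,0,7,5,0,1](2) P2=[0,8,2,4,0,4](9)
Move 7: P2 pit2 -> P1=[1,0,7,5,0,1](2) P2=[0,8,0,5,1,4](9)
Move 8: P1 pit0 -> P1=[0,0,7,5,0,1](4) P2=[0,8,0,5,0,4](9)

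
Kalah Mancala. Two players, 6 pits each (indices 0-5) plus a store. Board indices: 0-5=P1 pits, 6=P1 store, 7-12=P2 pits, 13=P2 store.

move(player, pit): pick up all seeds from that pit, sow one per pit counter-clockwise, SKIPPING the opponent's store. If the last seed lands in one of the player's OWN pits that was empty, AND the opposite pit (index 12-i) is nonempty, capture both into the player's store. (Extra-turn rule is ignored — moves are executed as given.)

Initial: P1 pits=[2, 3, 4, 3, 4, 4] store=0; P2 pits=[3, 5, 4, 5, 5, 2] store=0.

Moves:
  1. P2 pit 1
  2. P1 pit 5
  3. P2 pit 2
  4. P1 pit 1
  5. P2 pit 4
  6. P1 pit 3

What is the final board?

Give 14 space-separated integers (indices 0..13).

Move 1: P2 pit1 -> P1=[2,3,4,3,4,4](0) P2=[3,0,5,6,6,3](1)
Move 2: P1 pit5 -> P1=[2,3,4,3,4,0](1) P2=[4,1,6,6,6,3](1)
Move 3: P2 pit2 -> P1=[3,4,4,3,4,0](1) P2=[4,1,0,7,7,4](2)
Move 4: P1 pit1 -> P1=[3,0,5,4,5,0](6) P2=[0,1,0,7,7,4](2)
Move 5: P2 pit4 -> P1=[4,1,6,5,6,0](6) P2=[0,1,0,7,0,5](3)
Move 6: P1 pit3 -> P1=[4,1,6,0,7,1](7) P2=[1,2,0,7,0,5](3)

Answer: 4 1 6 0 7 1 7 1 2 0 7 0 5 3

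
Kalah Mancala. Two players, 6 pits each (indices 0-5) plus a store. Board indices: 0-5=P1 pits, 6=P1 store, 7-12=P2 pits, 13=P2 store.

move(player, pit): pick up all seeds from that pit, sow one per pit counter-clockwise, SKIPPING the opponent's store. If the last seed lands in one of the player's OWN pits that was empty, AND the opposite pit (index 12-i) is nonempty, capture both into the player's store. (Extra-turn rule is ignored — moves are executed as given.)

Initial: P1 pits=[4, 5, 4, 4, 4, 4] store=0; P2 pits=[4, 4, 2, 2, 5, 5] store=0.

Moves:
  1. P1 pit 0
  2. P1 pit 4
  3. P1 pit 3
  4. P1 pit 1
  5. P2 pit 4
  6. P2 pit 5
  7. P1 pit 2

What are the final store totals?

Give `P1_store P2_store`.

Answer: 4 2

Derivation:
Move 1: P1 pit0 -> P1=[0,6,5,5,5,4](0) P2=[4,4,2,2,5,5](0)
Move 2: P1 pit4 -> P1=[0,6,5,5,0,5](1) P2=[5,5,3,2,5,5](0)
Move 3: P1 pit3 -> P1=[0,6,5,0,1,6](2) P2=[6,6,3,2,5,5](0)
Move 4: P1 pit1 -> P1=[0,0,6,1,2,7](3) P2=[7,6,3,2,5,5](0)
Move 5: P2 pit4 -> P1=[1,1,7,1,2,7](3) P2=[7,6,3,2,0,6](1)
Move 6: P2 pit5 -> P1=[2,2,8,2,3,7](3) P2=[7,6,3,2,0,0](2)
Move 7: P1 pit2 -> P1=[2,2,0,3,4,8](4) P2=[8,7,4,3,0,0](2)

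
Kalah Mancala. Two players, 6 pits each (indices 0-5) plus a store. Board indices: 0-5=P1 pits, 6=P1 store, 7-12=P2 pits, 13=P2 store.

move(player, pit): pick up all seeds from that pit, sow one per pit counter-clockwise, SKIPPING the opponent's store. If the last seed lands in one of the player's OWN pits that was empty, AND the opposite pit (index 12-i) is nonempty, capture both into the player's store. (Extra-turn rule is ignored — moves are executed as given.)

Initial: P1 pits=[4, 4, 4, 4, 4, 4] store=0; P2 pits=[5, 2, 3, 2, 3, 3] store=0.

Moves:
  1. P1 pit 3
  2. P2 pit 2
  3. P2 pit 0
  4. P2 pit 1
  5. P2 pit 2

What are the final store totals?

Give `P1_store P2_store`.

Move 1: P1 pit3 -> P1=[4,4,4,0,5,5](1) P2=[6,2,3,2,3,3](0)
Move 2: P2 pit2 -> P1=[4,4,4,0,5,5](1) P2=[6,2,0,3,4,4](0)
Move 3: P2 pit0 -> P1=[4,4,4,0,5,5](1) P2=[0,3,1,4,5,5](1)
Move 4: P2 pit1 -> P1=[4,4,4,0,5,5](1) P2=[0,0,2,5,6,5](1)
Move 5: P2 pit2 -> P1=[4,4,4,0,5,5](1) P2=[0,0,0,6,7,5](1)

Answer: 1 1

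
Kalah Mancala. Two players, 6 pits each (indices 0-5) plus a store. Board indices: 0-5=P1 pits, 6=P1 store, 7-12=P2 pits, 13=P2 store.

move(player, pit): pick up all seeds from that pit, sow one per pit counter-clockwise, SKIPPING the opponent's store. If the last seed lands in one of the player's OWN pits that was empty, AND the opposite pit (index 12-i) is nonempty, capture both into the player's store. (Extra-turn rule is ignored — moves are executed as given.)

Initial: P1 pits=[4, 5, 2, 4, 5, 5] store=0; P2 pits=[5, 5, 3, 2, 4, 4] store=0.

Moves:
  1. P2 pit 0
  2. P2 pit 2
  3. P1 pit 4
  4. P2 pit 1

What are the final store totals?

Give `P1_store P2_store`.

Move 1: P2 pit0 -> P1=[4,5,2,4,5,5](0) P2=[0,6,4,3,5,5](0)
Move 2: P2 pit2 -> P1=[4,5,2,4,5,5](0) P2=[0,6,0,4,6,6](1)
Move 3: P1 pit4 -> P1=[4,5,2,4,0,6](1) P2=[1,7,1,4,6,6](1)
Move 4: P2 pit1 -> P1=[5,6,2,4,0,6](1) P2=[1,0,2,5,7,7](2)

Answer: 1 2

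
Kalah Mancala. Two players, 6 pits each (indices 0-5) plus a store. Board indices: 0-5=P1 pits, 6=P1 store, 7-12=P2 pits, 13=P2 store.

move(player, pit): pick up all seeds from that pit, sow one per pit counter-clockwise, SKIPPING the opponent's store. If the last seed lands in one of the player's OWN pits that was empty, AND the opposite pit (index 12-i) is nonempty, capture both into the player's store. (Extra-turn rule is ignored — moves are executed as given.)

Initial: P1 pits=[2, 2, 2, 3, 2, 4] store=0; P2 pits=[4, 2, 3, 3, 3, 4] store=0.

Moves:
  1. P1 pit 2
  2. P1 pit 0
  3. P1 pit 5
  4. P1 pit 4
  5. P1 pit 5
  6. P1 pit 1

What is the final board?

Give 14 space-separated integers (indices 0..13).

Answer: 0 0 1 5 0 0 11 6 0 4 0 3 4 0

Derivation:
Move 1: P1 pit2 -> P1=[2,2,0,4,3,4](0) P2=[4,2,3,3,3,4](0)
Move 2: P1 pit0 -> P1=[0,3,0,4,3,4](4) P2=[4,2,3,0,3,4](0)
Move 3: P1 pit5 -> P1=[0,3,0,4,3,0](5) P2=[5,3,4,0,3,4](0)
Move 4: P1 pit4 -> P1=[0,3,0,4,0,1](6) P2=[6,3,4,0,3,4](0)
Move 5: P1 pit5 -> P1=[0,3,0,4,0,0](7) P2=[6,3,4,0,3,4](0)
Move 6: P1 pit1 -> P1=[0,0,1,5,0,0](11) P2=[6,0,4,0,3,4](0)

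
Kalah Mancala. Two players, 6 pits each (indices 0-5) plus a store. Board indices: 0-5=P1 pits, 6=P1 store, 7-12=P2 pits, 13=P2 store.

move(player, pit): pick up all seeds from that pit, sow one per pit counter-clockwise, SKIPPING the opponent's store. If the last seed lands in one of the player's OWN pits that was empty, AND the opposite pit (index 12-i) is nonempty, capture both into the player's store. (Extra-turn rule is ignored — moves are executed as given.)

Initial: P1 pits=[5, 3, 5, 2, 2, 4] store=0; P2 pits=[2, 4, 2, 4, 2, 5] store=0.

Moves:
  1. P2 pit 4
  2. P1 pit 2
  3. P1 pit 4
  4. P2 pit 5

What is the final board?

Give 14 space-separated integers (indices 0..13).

Answer: 6 4 1 4 1 6 2 4 4 2 4 0 0 2

Derivation:
Move 1: P2 pit4 -> P1=[5,3,5,2,2,4](0) P2=[2,4,2,4,0,6](1)
Move 2: P1 pit2 -> P1=[5,3,0,3,3,5](1) P2=[3,4,2,4,0,6](1)
Move 3: P1 pit4 -> P1=[5,3,0,3,0,6](2) P2=[4,4,2,4,0,6](1)
Move 4: P2 pit5 -> P1=[6,4,1,4,1,6](2) P2=[4,4,2,4,0,0](2)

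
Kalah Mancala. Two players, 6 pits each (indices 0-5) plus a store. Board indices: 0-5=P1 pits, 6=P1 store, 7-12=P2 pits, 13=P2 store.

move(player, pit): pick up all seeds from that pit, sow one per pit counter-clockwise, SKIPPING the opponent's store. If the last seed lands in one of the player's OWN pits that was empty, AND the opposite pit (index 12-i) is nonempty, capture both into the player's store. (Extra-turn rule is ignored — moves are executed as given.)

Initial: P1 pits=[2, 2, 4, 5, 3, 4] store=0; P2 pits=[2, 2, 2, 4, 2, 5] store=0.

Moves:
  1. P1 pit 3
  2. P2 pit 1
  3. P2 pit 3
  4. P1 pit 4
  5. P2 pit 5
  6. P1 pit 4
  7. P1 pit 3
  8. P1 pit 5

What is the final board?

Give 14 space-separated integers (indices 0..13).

Move 1: P1 pit3 -> P1=[2,2,4,0,4,5](1) P2=[3,3,2,4,2,5](0)
Move 2: P2 pit1 -> P1=[2,2,4,0,4,5](1) P2=[3,0,3,5,3,5](0)
Move 3: P2 pit3 -> P1=[3,3,4,0,4,5](1) P2=[3,0,3,0,4,6](1)
Move 4: P1 pit4 -> P1=[3,3,4,0,0,6](2) P2=[4,1,3,0,4,6](1)
Move 5: P2 pit5 -> P1=[4,4,5,1,1,6](2) P2=[4,1,3,0,4,0](2)
Move 6: P1 pit4 -> P1=[4,4,5,1,0,7](2) P2=[4,1,3,0,4,0](2)
Move 7: P1 pit3 -> P1=[4,4,5,0,0,7](4) P2=[4,0,3,0,4,0](2)
Move 8: P1 pit5 -> P1=[4,4,5,0,0,0](5) P2=[5,1,4,1,5,1](2)

Answer: 4 4 5 0 0 0 5 5 1 4 1 5 1 2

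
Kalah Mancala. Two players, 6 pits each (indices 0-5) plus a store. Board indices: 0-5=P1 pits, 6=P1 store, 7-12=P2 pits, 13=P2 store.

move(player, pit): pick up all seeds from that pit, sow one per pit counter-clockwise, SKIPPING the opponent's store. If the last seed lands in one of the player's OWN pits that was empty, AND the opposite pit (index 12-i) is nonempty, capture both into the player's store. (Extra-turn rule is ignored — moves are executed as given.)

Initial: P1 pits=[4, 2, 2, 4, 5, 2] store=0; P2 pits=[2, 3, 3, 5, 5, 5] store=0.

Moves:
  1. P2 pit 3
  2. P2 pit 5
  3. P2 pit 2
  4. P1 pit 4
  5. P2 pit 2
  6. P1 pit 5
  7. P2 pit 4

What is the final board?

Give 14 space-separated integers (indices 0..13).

Move 1: P2 pit3 -> P1=[5,3,2,4,5,2](0) P2=[2,3,3,0,6,6](1)
Move 2: P2 pit5 -> P1=[6,4,3,5,6,2](0) P2=[2,3,3,0,6,0](2)
Move 3: P2 pit2 -> P1=[0,4,3,5,6,2](0) P2=[2,3,0,1,7,0](9)
Move 4: P1 pit4 -> P1=[0,4,3,5,0,3](1) P2=[3,4,1,2,7,0](9)
Move 5: P2 pit2 -> P1=[0,4,3,5,0,3](1) P2=[3,4,0,3,7,0](9)
Move 6: P1 pit5 -> P1=[0,4,3,5,0,0](2) P2=[4,5,0,3,7,0](9)
Move 7: P2 pit4 -> P1=[1,5,4,6,1,0](2) P2=[4,5,0,3,0,1](10)

Answer: 1 5 4 6 1 0 2 4 5 0 3 0 1 10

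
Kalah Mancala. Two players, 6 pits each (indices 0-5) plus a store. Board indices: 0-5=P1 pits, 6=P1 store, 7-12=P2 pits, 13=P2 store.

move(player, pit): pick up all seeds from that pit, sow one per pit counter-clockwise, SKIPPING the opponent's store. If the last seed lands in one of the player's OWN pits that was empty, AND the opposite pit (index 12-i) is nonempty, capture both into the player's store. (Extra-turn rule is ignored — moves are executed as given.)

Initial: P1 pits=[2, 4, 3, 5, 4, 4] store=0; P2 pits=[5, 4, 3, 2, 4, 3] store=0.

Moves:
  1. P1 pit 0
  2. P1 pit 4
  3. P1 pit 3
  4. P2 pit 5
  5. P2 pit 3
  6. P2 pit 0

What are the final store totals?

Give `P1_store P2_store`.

Move 1: P1 pit0 -> P1=[0,5,4,5,4,4](0) P2=[5,4,3,2,4,3](0)
Move 2: P1 pit4 -> P1=[0,5,4,5,0,5](1) P2=[6,5,3,2,4,3](0)
Move 3: P1 pit3 -> P1=[0,5,4,0,1,6](2) P2=[7,6,3,2,4,3](0)
Move 4: P2 pit5 -> P1=[1,6,4,0,1,6](2) P2=[7,6,3,2,4,0](1)
Move 5: P2 pit3 -> P1=[0,6,4,0,1,6](2) P2=[7,6,3,0,5,0](3)
Move 6: P2 pit0 -> P1=[1,6,4,0,1,6](2) P2=[0,7,4,1,6,1](4)

Answer: 2 4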